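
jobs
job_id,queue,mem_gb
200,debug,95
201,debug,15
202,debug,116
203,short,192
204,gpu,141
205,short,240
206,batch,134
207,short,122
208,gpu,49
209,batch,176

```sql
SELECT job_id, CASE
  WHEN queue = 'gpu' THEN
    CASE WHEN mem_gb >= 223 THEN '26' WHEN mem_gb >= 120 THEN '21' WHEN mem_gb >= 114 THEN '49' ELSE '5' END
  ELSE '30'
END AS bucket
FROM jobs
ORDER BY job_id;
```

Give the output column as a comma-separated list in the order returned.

30, 30, 30, 30, 21, 30, 30, 30, 5, 30

job_id=200: queue='debug' → outer ELSE → 30
job_id=201: queue='debug' → outer ELSE → 30
job_id=202: queue='debug' → outer ELSE → 30
job_id=203: queue='short' → outer ELSE → 30
job_id=204: queue='gpu' → inner[mem_gb >= 120] → 21
job_id=205: queue='short' → outer ELSE → 30
job_id=206: queue='batch' → outer ELSE → 30
job_id=207: queue='short' → outer ELSE → 30
job_id=208: queue='gpu' → inner[ELSE] → 5
job_id=209: queue='batch' → outer ELSE → 30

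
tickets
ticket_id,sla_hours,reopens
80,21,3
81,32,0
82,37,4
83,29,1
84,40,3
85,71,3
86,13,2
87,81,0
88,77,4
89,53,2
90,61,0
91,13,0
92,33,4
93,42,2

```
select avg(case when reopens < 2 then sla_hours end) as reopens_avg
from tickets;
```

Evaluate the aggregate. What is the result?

ticket_id=80: ✗
ticket_id=81: ✓ → 32
ticket_id=82: ✗
ticket_id=83: ✓ → 29
ticket_id=84: ✗
ticket_id=85: ✗
ticket_id=86: ✗
ticket_id=87: ✓ → 81
ticket_id=88: ✗
ticket_id=89: ✗
ticket_id=90: ✓ → 61
ticket_id=91: ✓ → 13
ticket_id=92: ✗
ticket_id=93: ✗
reopens_avg = (32 + 29 + 81 + 61 + 13) / 5 = 43.2

43.2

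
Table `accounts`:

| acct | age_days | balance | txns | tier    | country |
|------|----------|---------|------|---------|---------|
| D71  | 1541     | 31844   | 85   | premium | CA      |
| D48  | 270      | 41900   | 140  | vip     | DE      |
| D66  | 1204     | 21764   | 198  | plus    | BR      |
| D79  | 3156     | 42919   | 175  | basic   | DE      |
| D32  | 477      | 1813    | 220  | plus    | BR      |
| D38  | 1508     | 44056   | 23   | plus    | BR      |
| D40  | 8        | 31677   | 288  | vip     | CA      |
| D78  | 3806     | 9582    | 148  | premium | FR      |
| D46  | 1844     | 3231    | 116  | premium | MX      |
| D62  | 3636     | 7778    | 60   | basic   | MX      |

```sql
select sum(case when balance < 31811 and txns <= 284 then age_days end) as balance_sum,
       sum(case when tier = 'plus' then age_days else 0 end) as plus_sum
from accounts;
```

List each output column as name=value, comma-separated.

balance_sum=10967, plus_sum=3189

[balance_sum: balance < 31811 and txns <= 284]
acct=D71: ✗
acct=D48: ✗
acct=D66: ✓ → 1204
acct=D79: ✗
acct=D32: ✓ → 477
acct=D38: ✗
acct=D40: ✗
acct=D78: ✓ → 3806
acct=D46: ✓ → 1844
acct=D62: ✓ → 3636
balance_sum = 1204 + 477 + 3806 + 1844 + 3636 = 10967
—
[plus_sum: tier = 'plus']
acct=D71: ✗
acct=D48: ✗
acct=D66: ✓ → 1204
acct=D79: ✗
acct=D32: ✓ → 477
acct=D38: ✓ → 1508
acct=D40: ✗
acct=D78: ✗
acct=D46: ✗
acct=D62: ✗
plus_sum = 1204 + 477 + 1508 = 3189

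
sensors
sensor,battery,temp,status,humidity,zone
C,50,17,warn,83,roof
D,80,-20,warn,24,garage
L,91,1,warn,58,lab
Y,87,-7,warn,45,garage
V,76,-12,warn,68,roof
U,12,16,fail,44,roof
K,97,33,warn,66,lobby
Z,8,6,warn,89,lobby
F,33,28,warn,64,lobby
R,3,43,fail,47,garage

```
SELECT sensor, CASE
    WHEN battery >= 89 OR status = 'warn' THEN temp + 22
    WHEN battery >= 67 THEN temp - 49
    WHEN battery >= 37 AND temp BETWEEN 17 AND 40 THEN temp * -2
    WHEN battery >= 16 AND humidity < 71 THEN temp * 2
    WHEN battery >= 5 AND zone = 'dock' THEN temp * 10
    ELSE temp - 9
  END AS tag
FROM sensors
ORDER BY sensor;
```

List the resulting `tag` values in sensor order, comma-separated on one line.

39, 2, 50, 55, 23, 34, 7, 10, 15, 28

sensor=C: battery >= 89 OR status = 'warn' → 39
sensor=D: battery >= 89 OR status = 'warn' → 2
sensor=F: battery >= 89 OR status = 'warn' → 50
sensor=K: battery >= 89 OR status = 'warn' → 55
sensor=L: battery >= 89 OR status = 'warn' → 23
sensor=R: ELSE → 34
sensor=U: ELSE → 7
sensor=V: battery >= 89 OR status = 'warn' → 10
sensor=Y: battery >= 89 OR status = 'warn' → 15
sensor=Z: battery >= 89 OR status = 'warn' → 28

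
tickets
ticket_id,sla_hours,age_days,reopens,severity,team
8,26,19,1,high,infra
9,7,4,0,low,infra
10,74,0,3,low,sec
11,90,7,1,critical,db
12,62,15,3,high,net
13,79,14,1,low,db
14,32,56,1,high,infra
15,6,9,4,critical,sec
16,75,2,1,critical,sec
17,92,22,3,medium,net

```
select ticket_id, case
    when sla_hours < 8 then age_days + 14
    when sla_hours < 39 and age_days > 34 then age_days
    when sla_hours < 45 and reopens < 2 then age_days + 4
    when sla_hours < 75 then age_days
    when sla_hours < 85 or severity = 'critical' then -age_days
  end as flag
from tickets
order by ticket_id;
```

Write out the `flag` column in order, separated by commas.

23, 18, 0, -7, 15, -14, 56, 23, -2, NULL

ticket_id=8: sla_hours < 45 and reopens < 2 → 23
ticket_id=9: sla_hours < 8 → 18
ticket_id=10: sla_hours < 75 → 0
ticket_id=11: sla_hours < 85 or severity = 'critical' → -7
ticket_id=12: sla_hours < 75 → 15
ticket_id=13: sla_hours < 85 or severity = 'critical' → -14
ticket_id=14: sla_hours < 39 and age_days > 34 → 56
ticket_id=15: sla_hours < 8 → 23
ticket_id=16: sla_hours < 85 or severity = 'critical' → -2
ticket_id=17: (no match → NULL) → NULL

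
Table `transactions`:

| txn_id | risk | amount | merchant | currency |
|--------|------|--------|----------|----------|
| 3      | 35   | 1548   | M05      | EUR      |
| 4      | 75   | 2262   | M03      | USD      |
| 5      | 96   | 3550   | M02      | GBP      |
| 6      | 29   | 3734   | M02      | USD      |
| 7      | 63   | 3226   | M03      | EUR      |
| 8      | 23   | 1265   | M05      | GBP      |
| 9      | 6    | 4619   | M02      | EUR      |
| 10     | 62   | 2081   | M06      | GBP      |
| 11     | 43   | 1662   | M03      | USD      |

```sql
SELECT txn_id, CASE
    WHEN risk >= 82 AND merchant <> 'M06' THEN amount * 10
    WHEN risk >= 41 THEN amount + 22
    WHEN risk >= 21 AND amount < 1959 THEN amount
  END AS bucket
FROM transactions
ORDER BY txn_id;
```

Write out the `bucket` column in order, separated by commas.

1548, 2284, 35500, NULL, 3248, 1265, NULL, 2103, 1684

txn_id=3: risk >= 21 AND amount < 1959 → 1548
txn_id=4: risk >= 41 → 2284
txn_id=5: risk >= 82 AND merchant <> 'M06' → 35500
txn_id=6: (no match → NULL) → NULL
txn_id=7: risk >= 41 → 3248
txn_id=8: risk >= 21 AND amount < 1959 → 1265
txn_id=9: (no match → NULL) → NULL
txn_id=10: risk >= 41 → 2103
txn_id=11: risk >= 41 → 1684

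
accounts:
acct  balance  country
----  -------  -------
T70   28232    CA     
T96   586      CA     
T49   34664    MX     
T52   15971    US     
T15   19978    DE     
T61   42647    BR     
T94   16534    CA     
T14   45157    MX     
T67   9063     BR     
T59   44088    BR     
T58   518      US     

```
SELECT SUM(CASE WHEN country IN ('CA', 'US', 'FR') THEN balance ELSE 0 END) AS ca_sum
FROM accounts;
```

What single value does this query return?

61841

acct=T70: ✓ → 28232
acct=T96: ✓ → 586
acct=T49: ✗
acct=T52: ✓ → 15971
acct=T15: ✗
acct=T61: ✗
acct=T94: ✓ → 16534
acct=T14: ✗
acct=T67: ✗
acct=T59: ✗
acct=T58: ✓ → 518
ca_sum = 28232 + 586 + 15971 + 16534 + 518 = 61841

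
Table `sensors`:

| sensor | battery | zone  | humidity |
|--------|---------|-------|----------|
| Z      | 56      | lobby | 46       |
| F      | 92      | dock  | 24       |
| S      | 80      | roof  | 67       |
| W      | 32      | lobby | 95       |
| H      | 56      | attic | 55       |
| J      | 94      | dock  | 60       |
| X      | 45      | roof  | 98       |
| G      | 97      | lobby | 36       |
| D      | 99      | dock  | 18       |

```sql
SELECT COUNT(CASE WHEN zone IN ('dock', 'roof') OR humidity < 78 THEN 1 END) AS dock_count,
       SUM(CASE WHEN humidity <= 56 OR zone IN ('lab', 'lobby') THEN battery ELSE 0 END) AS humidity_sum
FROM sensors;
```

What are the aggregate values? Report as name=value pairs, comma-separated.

dock_count=8, humidity_sum=432

[dock_count: zone IN ('dock', 'roof') OR humidity < 78]
sensor=Z: ✓ → 1
sensor=F: ✓ → 1
sensor=S: ✓ → 1
sensor=W: ✗
sensor=H: ✓ → 1
sensor=J: ✓ → 1
sensor=X: ✓ → 1
sensor=G: ✓ → 1
sensor=D: ✓ → 1
dock_count = COUNT(1, 1, 1, 1, 1, 1, 1, 1) = 8
—
[humidity_sum: humidity <= 56 OR zone IN ('lab', 'lobby')]
sensor=Z: ✓ → 56
sensor=F: ✓ → 92
sensor=S: ✗
sensor=W: ✓ → 32
sensor=H: ✓ → 56
sensor=J: ✗
sensor=X: ✗
sensor=G: ✓ → 97
sensor=D: ✓ → 99
humidity_sum = 56 + 92 + 32 + 56 + 97 + 99 = 432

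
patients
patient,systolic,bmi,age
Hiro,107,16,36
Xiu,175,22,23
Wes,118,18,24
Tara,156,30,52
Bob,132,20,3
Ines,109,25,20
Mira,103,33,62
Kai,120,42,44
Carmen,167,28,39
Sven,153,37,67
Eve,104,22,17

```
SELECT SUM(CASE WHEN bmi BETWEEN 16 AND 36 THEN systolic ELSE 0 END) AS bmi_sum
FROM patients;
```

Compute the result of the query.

patient=Hiro: ✓ → 107
patient=Xiu: ✓ → 175
patient=Wes: ✓ → 118
patient=Tara: ✓ → 156
patient=Bob: ✓ → 132
patient=Ines: ✓ → 109
patient=Mira: ✓ → 103
patient=Kai: ✗
patient=Carmen: ✓ → 167
patient=Sven: ✗
patient=Eve: ✓ → 104
bmi_sum = 107 + 175 + 118 + 156 + 132 + 109 + 103 + 167 + 104 = 1171

1171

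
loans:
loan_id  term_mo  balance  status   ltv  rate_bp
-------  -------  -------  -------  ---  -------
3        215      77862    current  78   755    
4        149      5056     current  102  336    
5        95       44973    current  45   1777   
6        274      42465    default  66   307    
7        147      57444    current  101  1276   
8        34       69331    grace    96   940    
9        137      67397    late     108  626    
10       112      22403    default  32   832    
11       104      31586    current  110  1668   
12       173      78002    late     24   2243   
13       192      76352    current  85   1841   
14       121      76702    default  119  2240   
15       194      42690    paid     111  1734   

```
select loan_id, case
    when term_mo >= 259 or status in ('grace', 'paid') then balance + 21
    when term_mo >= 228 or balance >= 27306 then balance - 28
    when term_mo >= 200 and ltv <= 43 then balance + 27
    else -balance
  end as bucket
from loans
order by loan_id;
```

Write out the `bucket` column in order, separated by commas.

77834, -5056, 44945, 42486, 57416, 69352, 67369, -22403, 31558, 77974, 76324, 76674, 42711

loan_id=3: term_mo >= 228 or balance >= 27306 → 77834
loan_id=4: ELSE → -5056
loan_id=5: term_mo >= 228 or balance >= 27306 → 44945
loan_id=6: term_mo >= 259 or status in ('grace', 'paid') → 42486
loan_id=7: term_mo >= 228 or balance >= 27306 → 57416
loan_id=8: term_mo >= 259 or status in ('grace', 'paid') → 69352
loan_id=9: term_mo >= 228 or balance >= 27306 → 67369
loan_id=10: ELSE → -22403
loan_id=11: term_mo >= 228 or balance >= 27306 → 31558
loan_id=12: term_mo >= 228 or balance >= 27306 → 77974
loan_id=13: term_mo >= 228 or balance >= 27306 → 76324
loan_id=14: term_mo >= 228 or balance >= 27306 → 76674
loan_id=15: term_mo >= 259 or status in ('grace', 'paid') → 42711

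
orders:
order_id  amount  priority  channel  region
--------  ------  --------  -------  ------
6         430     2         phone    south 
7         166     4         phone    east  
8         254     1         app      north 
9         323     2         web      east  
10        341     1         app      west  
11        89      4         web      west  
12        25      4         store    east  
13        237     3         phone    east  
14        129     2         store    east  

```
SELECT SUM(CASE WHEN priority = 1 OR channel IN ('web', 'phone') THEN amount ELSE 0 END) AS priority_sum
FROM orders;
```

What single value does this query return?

order_id=6: ✓ → 430
order_id=7: ✓ → 166
order_id=8: ✓ → 254
order_id=9: ✓ → 323
order_id=10: ✓ → 341
order_id=11: ✓ → 89
order_id=12: ✗
order_id=13: ✓ → 237
order_id=14: ✗
priority_sum = 430 + 166 + 254 + 323 + 341 + 89 + 237 = 1840

1840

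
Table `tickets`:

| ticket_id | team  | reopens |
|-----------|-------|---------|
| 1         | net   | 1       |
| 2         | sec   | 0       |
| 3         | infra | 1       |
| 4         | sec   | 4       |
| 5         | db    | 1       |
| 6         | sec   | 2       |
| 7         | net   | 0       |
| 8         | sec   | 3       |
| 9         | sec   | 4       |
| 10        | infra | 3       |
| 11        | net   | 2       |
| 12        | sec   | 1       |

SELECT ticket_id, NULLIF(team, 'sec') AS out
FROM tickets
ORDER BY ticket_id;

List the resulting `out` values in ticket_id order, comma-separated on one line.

ticket_id=1: team=net vs sec: differ → net
ticket_id=2: team=sec vs sec: equal → NULL
ticket_id=3: team=infra vs sec: differ → infra
ticket_id=4: team=sec vs sec: equal → NULL
ticket_id=5: team=db vs sec: differ → db
ticket_id=6: team=sec vs sec: equal → NULL
ticket_id=7: team=net vs sec: differ → net
ticket_id=8: team=sec vs sec: equal → NULL
ticket_id=9: team=sec vs sec: equal → NULL
ticket_id=10: team=infra vs sec: differ → infra
ticket_id=11: team=net vs sec: differ → net
ticket_id=12: team=sec vs sec: equal → NULL

net, NULL, infra, NULL, db, NULL, net, NULL, NULL, infra, net, NULL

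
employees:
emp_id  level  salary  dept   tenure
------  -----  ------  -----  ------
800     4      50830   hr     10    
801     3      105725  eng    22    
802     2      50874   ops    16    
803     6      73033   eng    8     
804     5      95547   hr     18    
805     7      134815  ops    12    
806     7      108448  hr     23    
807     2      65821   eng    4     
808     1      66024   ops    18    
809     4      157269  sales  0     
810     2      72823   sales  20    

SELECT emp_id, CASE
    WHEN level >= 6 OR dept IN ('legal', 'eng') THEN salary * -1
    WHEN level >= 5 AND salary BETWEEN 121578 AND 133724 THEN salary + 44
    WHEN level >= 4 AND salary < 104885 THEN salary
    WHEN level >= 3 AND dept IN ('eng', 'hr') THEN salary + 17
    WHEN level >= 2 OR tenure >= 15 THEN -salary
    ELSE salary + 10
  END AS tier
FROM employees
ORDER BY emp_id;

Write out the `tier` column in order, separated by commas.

emp_id=800: level >= 4 AND salary < 104885 → 50830
emp_id=801: level >= 6 OR dept IN ('legal', 'eng') → -105725
emp_id=802: level >= 2 OR tenure >= 15 → -50874
emp_id=803: level >= 6 OR dept IN ('legal', 'eng') → -73033
emp_id=804: level >= 4 AND salary < 104885 → 95547
emp_id=805: level >= 6 OR dept IN ('legal', 'eng') → -134815
emp_id=806: level >= 6 OR dept IN ('legal', 'eng') → -108448
emp_id=807: level >= 6 OR dept IN ('legal', 'eng') → -65821
emp_id=808: level >= 2 OR tenure >= 15 → -66024
emp_id=809: level >= 2 OR tenure >= 15 → -157269
emp_id=810: level >= 2 OR tenure >= 15 → -72823

50830, -105725, -50874, -73033, 95547, -134815, -108448, -65821, -66024, -157269, -72823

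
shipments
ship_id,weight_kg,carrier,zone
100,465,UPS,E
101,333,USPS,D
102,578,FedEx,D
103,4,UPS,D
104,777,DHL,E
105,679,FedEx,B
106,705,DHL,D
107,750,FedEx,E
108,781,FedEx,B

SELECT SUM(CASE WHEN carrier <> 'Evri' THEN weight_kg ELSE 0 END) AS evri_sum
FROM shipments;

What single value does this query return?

ship_id=100: ✓ → 465
ship_id=101: ✓ → 333
ship_id=102: ✓ → 578
ship_id=103: ✓ → 4
ship_id=104: ✓ → 777
ship_id=105: ✓ → 679
ship_id=106: ✓ → 705
ship_id=107: ✓ → 750
ship_id=108: ✓ → 781
evri_sum = 465 + 333 + 578 + 4 + 777 + 679 + 705 + 750 + 781 = 5072

5072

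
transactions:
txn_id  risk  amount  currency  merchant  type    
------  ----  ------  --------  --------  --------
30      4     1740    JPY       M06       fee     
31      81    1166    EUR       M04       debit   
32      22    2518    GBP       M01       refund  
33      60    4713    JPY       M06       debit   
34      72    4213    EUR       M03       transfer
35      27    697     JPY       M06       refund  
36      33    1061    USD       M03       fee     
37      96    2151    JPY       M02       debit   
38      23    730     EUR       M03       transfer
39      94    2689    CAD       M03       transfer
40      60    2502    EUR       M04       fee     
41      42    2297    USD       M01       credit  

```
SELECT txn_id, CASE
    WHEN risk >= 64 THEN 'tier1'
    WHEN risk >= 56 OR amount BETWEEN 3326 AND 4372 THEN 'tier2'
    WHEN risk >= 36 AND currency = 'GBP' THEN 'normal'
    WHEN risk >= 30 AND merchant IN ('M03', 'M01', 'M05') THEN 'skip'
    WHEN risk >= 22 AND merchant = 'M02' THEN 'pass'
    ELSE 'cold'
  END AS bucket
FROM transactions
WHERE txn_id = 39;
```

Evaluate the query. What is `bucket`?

tier1

txn_id = 39: risk=94, amount=2689, currency=CAD, merchant=M03, type=transfer.
risk >= 64 → true → tier1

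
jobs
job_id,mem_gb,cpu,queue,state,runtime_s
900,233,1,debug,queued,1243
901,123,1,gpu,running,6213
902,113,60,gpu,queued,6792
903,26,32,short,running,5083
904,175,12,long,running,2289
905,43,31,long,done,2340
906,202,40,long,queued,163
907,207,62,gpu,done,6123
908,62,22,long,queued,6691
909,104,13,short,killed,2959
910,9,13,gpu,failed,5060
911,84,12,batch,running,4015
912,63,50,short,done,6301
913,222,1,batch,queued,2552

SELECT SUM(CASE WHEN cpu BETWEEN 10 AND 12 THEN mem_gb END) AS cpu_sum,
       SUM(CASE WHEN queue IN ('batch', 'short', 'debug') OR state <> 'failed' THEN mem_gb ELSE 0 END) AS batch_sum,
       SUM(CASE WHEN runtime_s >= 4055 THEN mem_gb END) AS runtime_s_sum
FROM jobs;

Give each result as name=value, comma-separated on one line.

cpu_sum=259, batch_sum=1657, runtime_s_sum=603

[cpu_sum: cpu BETWEEN 10 AND 12]
job_id=900: ✗
job_id=901: ✗
job_id=902: ✗
job_id=903: ✗
job_id=904: ✓ → 175
job_id=905: ✗
job_id=906: ✗
job_id=907: ✗
job_id=908: ✗
job_id=909: ✗
job_id=910: ✗
job_id=911: ✓ → 84
job_id=912: ✗
job_id=913: ✗
cpu_sum = 175 + 84 = 259
—
[batch_sum: queue IN ('batch', 'short', 'debug') OR state <> 'failed']
job_id=900: ✓ → 233
job_id=901: ✓ → 123
job_id=902: ✓ → 113
job_id=903: ✓ → 26
job_id=904: ✓ → 175
job_id=905: ✓ → 43
job_id=906: ✓ → 202
job_id=907: ✓ → 207
job_id=908: ✓ → 62
job_id=909: ✓ → 104
job_id=910: ✗
job_id=911: ✓ → 84
job_id=912: ✓ → 63
job_id=913: ✓ → 222
batch_sum = 233 + 123 + 113 + 26 + 175 + 43 + 202 + 207 + 62 + 104 + 84 + 63 + 222 = 1657
—
[runtime_s_sum: runtime_s >= 4055]
job_id=900: ✗
job_id=901: ✓ → 123
job_id=902: ✓ → 113
job_id=903: ✓ → 26
job_id=904: ✗
job_id=905: ✗
job_id=906: ✗
job_id=907: ✓ → 207
job_id=908: ✓ → 62
job_id=909: ✗
job_id=910: ✓ → 9
job_id=911: ✗
job_id=912: ✓ → 63
job_id=913: ✗
runtime_s_sum = 123 + 113 + 26 + 207 + 62 + 9 + 63 = 603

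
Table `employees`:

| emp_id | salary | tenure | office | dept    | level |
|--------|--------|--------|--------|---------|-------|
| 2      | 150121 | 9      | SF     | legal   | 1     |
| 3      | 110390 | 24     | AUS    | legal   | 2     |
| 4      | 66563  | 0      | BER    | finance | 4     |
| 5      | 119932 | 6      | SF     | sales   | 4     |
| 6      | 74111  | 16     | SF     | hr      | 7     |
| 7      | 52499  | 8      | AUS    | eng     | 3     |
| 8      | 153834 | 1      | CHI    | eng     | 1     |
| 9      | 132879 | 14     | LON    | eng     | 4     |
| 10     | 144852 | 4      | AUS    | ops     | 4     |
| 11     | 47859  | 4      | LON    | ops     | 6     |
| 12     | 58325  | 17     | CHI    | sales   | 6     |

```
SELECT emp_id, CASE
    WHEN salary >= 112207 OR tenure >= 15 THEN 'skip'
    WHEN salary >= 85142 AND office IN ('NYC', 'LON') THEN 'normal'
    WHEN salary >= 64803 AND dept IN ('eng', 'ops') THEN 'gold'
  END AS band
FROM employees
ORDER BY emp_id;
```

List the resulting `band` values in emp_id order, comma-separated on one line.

emp_id=2: salary >= 112207 OR tenure >= 15 → skip
emp_id=3: salary >= 112207 OR tenure >= 15 → skip
emp_id=4: (no match → NULL) → NULL
emp_id=5: salary >= 112207 OR tenure >= 15 → skip
emp_id=6: salary >= 112207 OR tenure >= 15 → skip
emp_id=7: (no match → NULL) → NULL
emp_id=8: salary >= 112207 OR tenure >= 15 → skip
emp_id=9: salary >= 112207 OR tenure >= 15 → skip
emp_id=10: salary >= 112207 OR tenure >= 15 → skip
emp_id=11: (no match → NULL) → NULL
emp_id=12: salary >= 112207 OR tenure >= 15 → skip

skip, skip, NULL, skip, skip, NULL, skip, skip, skip, NULL, skip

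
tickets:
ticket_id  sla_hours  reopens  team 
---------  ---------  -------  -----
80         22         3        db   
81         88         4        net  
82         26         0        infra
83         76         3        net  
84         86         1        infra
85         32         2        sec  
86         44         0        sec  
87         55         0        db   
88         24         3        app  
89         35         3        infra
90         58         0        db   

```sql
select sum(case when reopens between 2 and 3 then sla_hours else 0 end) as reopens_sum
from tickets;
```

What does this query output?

189

ticket_id=80: ✓ → 22
ticket_id=81: ✗
ticket_id=82: ✗
ticket_id=83: ✓ → 76
ticket_id=84: ✗
ticket_id=85: ✓ → 32
ticket_id=86: ✗
ticket_id=87: ✗
ticket_id=88: ✓ → 24
ticket_id=89: ✓ → 35
ticket_id=90: ✗
reopens_sum = 22 + 76 + 32 + 24 + 35 = 189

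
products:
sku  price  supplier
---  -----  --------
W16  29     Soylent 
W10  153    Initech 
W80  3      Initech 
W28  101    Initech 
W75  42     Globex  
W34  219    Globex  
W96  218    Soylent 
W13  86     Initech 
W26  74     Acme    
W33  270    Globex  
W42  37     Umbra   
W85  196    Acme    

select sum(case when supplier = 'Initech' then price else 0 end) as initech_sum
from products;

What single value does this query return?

sku=W16: ✗
sku=W10: ✓ → 153
sku=W80: ✓ → 3
sku=W28: ✓ → 101
sku=W75: ✗
sku=W34: ✗
sku=W96: ✗
sku=W13: ✓ → 86
sku=W26: ✗
sku=W33: ✗
sku=W42: ✗
sku=W85: ✗
initech_sum = 153 + 3 + 101 + 86 = 343

343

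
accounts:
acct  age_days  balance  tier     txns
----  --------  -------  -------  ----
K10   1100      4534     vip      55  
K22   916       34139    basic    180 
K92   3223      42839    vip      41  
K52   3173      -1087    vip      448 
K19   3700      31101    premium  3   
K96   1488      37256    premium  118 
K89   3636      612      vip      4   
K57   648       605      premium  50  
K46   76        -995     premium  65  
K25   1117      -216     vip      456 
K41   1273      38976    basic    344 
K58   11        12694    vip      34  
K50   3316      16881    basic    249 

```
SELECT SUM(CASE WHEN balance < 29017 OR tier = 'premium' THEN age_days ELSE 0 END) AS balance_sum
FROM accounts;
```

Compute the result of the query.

18265

acct=K10: ✓ → 1100
acct=K22: ✗
acct=K92: ✗
acct=K52: ✓ → 3173
acct=K19: ✓ → 3700
acct=K96: ✓ → 1488
acct=K89: ✓ → 3636
acct=K57: ✓ → 648
acct=K46: ✓ → 76
acct=K25: ✓ → 1117
acct=K41: ✗
acct=K58: ✓ → 11
acct=K50: ✓ → 3316
balance_sum = 1100 + 3173 + 3700 + 1488 + 3636 + 648 + 76 + 1117 + 11 + 3316 = 18265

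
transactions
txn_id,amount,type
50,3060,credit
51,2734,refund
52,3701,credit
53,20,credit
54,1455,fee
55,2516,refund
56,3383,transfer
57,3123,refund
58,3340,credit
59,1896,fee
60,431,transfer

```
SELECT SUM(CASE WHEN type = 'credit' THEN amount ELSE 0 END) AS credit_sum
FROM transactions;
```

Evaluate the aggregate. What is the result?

10121

txn_id=50: ✓ → 3060
txn_id=51: ✗
txn_id=52: ✓ → 3701
txn_id=53: ✓ → 20
txn_id=54: ✗
txn_id=55: ✗
txn_id=56: ✗
txn_id=57: ✗
txn_id=58: ✓ → 3340
txn_id=59: ✗
txn_id=60: ✗
credit_sum = 3060 + 3701 + 20 + 3340 = 10121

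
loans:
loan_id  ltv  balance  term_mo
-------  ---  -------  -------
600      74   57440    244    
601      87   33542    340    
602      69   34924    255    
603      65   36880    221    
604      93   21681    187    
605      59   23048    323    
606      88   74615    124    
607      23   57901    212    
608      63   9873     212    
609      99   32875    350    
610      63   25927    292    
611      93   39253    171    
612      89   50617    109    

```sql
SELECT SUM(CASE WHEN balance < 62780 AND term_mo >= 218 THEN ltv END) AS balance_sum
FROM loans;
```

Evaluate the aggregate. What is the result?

loan_id=600: ✓ → 74
loan_id=601: ✓ → 87
loan_id=602: ✓ → 69
loan_id=603: ✓ → 65
loan_id=604: ✗
loan_id=605: ✓ → 59
loan_id=606: ✗
loan_id=607: ✗
loan_id=608: ✗
loan_id=609: ✓ → 99
loan_id=610: ✓ → 63
loan_id=611: ✗
loan_id=612: ✗
balance_sum = 74 + 87 + 69 + 65 + 59 + 99 + 63 = 516

516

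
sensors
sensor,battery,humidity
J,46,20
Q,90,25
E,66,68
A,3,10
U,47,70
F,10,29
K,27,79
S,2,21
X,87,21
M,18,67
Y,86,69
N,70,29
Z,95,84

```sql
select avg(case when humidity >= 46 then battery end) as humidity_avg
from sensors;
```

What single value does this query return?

sensor=J: ✗
sensor=Q: ✗
sensor=E: ✓ → 66
sensor=A: ✗
sensor=U: ✓ → 47
sensor=F: ✗
sensor=K: ✓ → 27
sensor=S: ✗
sensor=X: ✗
sensor=M: ✓ → 18
sensor=Y: ✓ → 86
sensor=N: ✗
sensor=Z: ✓ → 95
humidity_avg = (66 + 47 + 27 + 18 + 86 + 95) / 6 = 56.5

56.5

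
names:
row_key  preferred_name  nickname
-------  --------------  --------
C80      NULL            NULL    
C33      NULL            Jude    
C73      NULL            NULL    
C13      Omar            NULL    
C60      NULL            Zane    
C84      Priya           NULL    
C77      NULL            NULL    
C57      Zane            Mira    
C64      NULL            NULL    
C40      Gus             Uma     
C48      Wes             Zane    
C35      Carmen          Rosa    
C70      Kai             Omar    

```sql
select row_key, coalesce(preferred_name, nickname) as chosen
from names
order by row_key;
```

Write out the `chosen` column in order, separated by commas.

row_key=C13: preferred_name=Omar → Omar
row_key=C33: preferred_name=NULL, nickname=Jude → Jude
row_key=C35: preferred_name=Carmen → Carmen
row_key=C40: preferred_name=Gus → Gus
row_key=C48: preferred_name=Wes → Wes
row_key=C57: preferred_name=Zane → Zane
row_key=C60: preferred_name=NULL, nickname=Zane → Zane
row_key=C64: preferred_name=NULL, nickname=NULL (all NULL) → NULL
row_key=C70: preferred_name=Kai → Kai
row_key=C73: preferred_name=NULL, nickname=NULL (all NULL) → NULL
row_key=C77: preferred_name=NULL, nickname=NULL (all NULL) → NULL
row_key=C80: preferred_name=NULL, nickname=NULL (all NULL) → NULL
row_key=C84: preferred_name=Priya → Priya

Omar, Jude, Carmen, Gus, Wes, Zane, Zane, NULL, Kai, NULL, NULL, NULL, Priya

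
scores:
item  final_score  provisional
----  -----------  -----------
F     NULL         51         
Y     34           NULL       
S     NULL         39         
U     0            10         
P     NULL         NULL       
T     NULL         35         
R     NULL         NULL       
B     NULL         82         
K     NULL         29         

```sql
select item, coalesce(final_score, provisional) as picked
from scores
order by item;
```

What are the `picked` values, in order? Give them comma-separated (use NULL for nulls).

82, 51, 29, NULL, NULL, 39, 35, 0, 34

item=B: final_score=NULL, provisional=82 → 82
item=F: final_score=NULL, provisional=51 → 51
item=K: final_score=NULL, provisional=29 → 29
item=P: final_score=NULL, provisional=NULL (all NULL) → NULL
item=R: final_score=NULL, provisional=NULL (all NULL) → NULL
item=S: final_score=NULL, provisional=39 → 39
item=T: final_score=NULL, provisional=35 → 35
item=U: final_score=0 → 0
item=Y: final_score=34 → 34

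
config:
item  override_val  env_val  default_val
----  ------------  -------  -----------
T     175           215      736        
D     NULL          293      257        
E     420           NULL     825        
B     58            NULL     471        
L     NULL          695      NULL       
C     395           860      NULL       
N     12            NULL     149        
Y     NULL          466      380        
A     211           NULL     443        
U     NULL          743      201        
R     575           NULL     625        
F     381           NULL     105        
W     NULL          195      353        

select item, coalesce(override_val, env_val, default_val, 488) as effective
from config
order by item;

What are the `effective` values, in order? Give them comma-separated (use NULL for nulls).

item=A: override_val=211 → 211
item=B: override_val=58 → 58
item=C: override_val=395 → 395
item=D: override_val=NULL, env_val=293 → 293
item=E: override_val=420 → 420
item=F: override_val=381 → 381
item=L: override_val=NULL, env_val=695 → 695
item=N: override_val=12 → 12
item=R: override_val=575 → 575
item=T: override_val=175 → 175
item=U: override_val=NULL, env_val=743 → 743
item=W: override_val=NULL, env_val=195 → 195
item=Y: override_val=NULL, env_val=466 → 466

211, 58, 395, 293, 420, 381, 695, 12, 575, 175, 743, 195, 466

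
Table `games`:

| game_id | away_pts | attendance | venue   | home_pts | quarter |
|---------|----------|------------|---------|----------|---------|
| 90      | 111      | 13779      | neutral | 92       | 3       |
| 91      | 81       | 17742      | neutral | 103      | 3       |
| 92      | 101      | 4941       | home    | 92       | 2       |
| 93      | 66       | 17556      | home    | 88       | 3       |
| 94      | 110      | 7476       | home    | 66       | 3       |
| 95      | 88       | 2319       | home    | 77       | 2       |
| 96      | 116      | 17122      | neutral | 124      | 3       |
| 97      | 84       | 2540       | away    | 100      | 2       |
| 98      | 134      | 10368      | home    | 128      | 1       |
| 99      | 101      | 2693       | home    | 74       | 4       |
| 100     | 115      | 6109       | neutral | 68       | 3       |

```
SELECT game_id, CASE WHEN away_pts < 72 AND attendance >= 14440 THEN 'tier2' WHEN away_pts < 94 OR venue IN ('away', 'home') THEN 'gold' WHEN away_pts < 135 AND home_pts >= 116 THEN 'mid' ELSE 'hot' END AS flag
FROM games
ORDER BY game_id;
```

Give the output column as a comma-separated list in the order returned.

game_id=90: ELSE → hot
game_id=91: away_pts < 94 OR venue IN ('away', 'home') → gold
game_id=92: away_pts < 94 OR venue IN ('away', 'home') → gold
game_id=93: away_pts < 72 AND attendance >= 14440 → tier2
game_id=94: away_pts < 94 OR venue IN ('away', 'home') → gold
game_id=95: away_pts < 94 OR venue IN ('away', 'home') → gold
game_id=96: away_pts < 135 AND home_pts >= 116 → mid
game_id=97: away_pts < 94 OR venue IN ('away', 'home') → gold
game_id=98: away_pts < 94 OR venue IN ('away', 'home') → gold
game_id=99: away_pts < 94 OR venue IN ('away', 'home') → gold
game_id=100: ELSE → hot

hot, gold, gold, tier2, gold, gold, mid, gold, gold, gold, hot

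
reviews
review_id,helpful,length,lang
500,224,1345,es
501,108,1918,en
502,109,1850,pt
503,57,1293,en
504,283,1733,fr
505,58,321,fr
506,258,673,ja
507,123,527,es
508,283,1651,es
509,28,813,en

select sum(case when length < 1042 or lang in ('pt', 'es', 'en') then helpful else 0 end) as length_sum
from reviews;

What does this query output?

1248

review_id=500: ✓ → 224
review_id=501: ✓ → 108
review_id=502: ✓ → 109
review_id=503: ✓ → 57
review_id=504: ✗
review_id=505: ✓ → 58
review_id=506: ✓ → 258
review_id=507: ✓ → 123
review_id=508: ✓ → 283
review_id=509: ✓ → 28
length_sum = 224 + 108 + 109 + 57 + 58 + 258 + 123 + 283 + 28 = 1248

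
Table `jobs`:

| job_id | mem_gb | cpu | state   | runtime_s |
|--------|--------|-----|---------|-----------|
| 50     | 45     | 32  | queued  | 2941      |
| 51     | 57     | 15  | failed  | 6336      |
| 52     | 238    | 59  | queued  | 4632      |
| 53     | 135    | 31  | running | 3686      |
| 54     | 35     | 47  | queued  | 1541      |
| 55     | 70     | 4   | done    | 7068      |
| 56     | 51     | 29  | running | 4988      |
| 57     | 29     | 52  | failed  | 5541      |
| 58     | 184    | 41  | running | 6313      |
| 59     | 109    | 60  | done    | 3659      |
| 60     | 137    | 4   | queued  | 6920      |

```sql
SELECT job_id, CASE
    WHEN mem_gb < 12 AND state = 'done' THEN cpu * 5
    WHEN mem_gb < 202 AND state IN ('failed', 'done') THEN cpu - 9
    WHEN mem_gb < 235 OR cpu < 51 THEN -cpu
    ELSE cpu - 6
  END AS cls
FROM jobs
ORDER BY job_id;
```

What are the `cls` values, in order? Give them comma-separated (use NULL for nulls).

job_id=50: mem_gb < 235 OR cpu < 51 → -32
job_id=51: mem_gb < 202 AND state IN ('failed', 'done') → 6
job_id=52: ELSE → 53
job_id=53: mem_gb < 235 OR cpu < 51 → -31
job_id=54: mem_gb < 235 OR cpu < 51 → -47
job_id=55: mem_gb < 202 AND state IN ('failed', 'done') → -5
job_id=56: mem_gb < 235 OR cpu < 51 → -29
job_id=57: mem_gb < 202 AND state IN ('failed', 'done') → 43
job_id=58: mem_gb < 235 OR cpu < 51 → -41
job_id=59: mem_gb < 202 AND state IN ('failed', 'done') → 51
job_id=60: mem_gb < 235 OR cpu < 51 → -4

-32, 6, 53, -31, -47, -5, -29, 43, -41, 51, -4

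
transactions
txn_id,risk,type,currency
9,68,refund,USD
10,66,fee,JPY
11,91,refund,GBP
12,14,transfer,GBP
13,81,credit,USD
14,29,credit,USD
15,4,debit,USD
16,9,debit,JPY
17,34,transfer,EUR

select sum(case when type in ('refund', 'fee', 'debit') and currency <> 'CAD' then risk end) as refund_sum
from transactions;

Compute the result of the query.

238

txn_id=9: ✓ → 68
txn_id=10: ✓ → 66
txn_id=11: ✓ → 91
txn_id=12: ✗
txn_id=13: ✗
txn_id=14: ✗
txn_id=15: ✓ → 4
txn_id=16: ✓ → 9
txn_id=17: ✗
refund_sum = 68 + 66 + 91 + 4 + 9 = 238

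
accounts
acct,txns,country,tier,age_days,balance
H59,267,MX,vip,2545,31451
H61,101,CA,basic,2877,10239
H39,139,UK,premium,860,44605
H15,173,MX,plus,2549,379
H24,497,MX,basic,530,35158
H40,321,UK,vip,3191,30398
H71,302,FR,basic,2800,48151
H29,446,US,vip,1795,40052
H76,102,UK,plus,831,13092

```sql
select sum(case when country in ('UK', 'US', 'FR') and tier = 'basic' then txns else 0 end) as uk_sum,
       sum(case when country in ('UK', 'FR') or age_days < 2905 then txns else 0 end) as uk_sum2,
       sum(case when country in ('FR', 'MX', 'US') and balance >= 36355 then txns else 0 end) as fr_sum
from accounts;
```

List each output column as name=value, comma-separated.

[uk_sum: country in ('UK', 'US', 'FR') and tier = 'basic']
acct=H59: ✗
acct=H61: ✗
acct=H39: ✗
acct=H15: ✗
acct=H24: ✗
acct=H40: ✗
acct=H71: ✓ → 302
acct=H29: ✗
acct=H76: ✗
uk_sum = 302
—
[uk_sum2: country in ('UK', 'FR') or age_days < 2905]
acct=H59: ✓ → 267
acct=H61: ✓ → 101
acct=H39: ✓ → 139
acct=H15: ✓ → 173
acct=H24: ✓ → 497
acct=H40: ✓ → 321
acct=H71: ✓ → 302
acct=H29: ✓ → 446
acct=H76: ✓ → 102
uk_sum2 = 267 + 101 + 139 + 173 + 497 + 321 + 302 + 446 + 102 = 2348
—
[fr_sum: country in ('FR', 'MX', 'US') and balance >= 36355]
acct=H59: ✗
acct=H61: ✗
acct=H39: ✗
acct=H15: ✗
acct=H24: ✗
acct=H40: ✗
acct=H71: ✓ → 302
acct=H29: ✓ → 446
acct=H76: ✗
fr_sum = 302 + 446 = 748

uk_sum=302, uk_sum2=2348, fr_sum=748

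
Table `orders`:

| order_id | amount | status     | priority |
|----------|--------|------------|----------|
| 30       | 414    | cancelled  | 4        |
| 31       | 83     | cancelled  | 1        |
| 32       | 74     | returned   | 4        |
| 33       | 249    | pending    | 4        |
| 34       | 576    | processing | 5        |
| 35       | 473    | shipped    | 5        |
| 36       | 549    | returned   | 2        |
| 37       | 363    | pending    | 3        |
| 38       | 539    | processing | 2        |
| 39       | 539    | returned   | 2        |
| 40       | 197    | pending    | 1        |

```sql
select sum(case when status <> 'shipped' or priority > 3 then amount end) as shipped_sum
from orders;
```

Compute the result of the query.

order_id=30: ✓ → 414
order_id=31: ✓ → 83
order_id=32: ✓ → 74
order_id=33: ✓ → 249
order_id=34: ✓ → 576
order_id=35: ✓ → 473
order_id=36: ✓ → 549
order_id=37: ✓ → 363
order_id=38: ✓ → 539
order_id=39: ✓ → 539
order_id=40: ✓ → 197
shipped_sum = 414 + 83 + 74 + 249 + 576 + 473 + 549 + 363 + 539 + 539 + 197 = 4056

4056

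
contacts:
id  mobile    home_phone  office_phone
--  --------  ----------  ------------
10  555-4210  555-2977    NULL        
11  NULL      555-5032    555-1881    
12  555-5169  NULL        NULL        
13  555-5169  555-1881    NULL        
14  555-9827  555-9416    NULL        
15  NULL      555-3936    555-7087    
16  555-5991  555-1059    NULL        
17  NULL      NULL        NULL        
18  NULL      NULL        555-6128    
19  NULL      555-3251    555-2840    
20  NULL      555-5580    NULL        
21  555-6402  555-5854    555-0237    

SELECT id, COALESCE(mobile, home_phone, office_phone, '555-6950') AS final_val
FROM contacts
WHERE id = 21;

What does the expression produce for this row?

555-6402

id = 21: mobile=555-6402, home_phone=555-5854, office_phone=555-0237.
mobile=555-6402 → 555-6402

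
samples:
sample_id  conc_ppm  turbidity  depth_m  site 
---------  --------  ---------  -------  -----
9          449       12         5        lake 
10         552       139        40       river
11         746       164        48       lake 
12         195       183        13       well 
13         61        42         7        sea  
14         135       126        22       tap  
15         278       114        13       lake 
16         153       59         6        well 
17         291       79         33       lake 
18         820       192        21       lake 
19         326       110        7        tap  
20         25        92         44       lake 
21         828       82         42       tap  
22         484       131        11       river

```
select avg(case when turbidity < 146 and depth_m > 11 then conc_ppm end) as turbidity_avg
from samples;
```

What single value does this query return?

351.5

sample_id=9: ✗
sample_id=10: ✓ → 552
sample_id=11: ✗
sample_id=12: ✗
sample_id=13: ✗
sample_id=14: ✓ → 135
sample_id=15: ✓ → 278
sample_id=16: ✗
sample_id=17: ✓ → 291
sample_id=18: ✗
sample_id=19: ✗
sample_id=20: ✓ → 25
sample_id=21: ✓ → 828
sample_id=22: ✗
turbidity_avg = (552 + 135 + 278 + 291 + 25 + 828) / 6 = 351.5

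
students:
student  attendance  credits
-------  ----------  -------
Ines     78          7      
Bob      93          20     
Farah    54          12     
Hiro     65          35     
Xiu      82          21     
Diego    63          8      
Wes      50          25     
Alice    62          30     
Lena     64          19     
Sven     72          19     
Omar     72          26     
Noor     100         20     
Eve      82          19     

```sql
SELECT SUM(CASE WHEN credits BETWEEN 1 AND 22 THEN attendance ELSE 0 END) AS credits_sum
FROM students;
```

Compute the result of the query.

student=Ines: ✓ → 78
student=Bob: ✓ → 93
student=Farah: ✓ → 54
student=Hiro: ✗
student=Xiu: ✓ → 82
student=Diego: ✓ → 63
student=Wes: ✗
student=Alice: ✗
student=Lena: ✓ → 64
student=Sven: ✓ → 72
student=Omar: ✗
student=Noor: ✓ → 100
student=Eve: ✓ → 82
credits_sum = 78 + 93 + 54 + 82 + 63 + 64 + 72 + 100 + 82 = 688

688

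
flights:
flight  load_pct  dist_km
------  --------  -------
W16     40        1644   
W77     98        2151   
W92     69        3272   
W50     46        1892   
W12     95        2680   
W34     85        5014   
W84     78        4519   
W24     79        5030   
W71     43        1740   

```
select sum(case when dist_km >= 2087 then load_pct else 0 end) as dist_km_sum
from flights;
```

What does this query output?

flight=W16: ✗
flight=W77: ✓ → 98
flight=W92: ✓ → 69
flight=W50: ✗
flight=W12: ✓ → 95
flight=W34: ✓ → 85
flight=W84: ✓ → 78
flight=W24: ✓ → 79
flight=W71: ✗
dist_km_sum = 98 + 69 + 95 + 85 + 78 + 79 = 504

504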